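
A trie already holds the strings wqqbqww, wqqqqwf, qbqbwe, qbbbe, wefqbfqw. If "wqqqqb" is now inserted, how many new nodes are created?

1

"wqqqq" is already a path in the trie; the remaining "b" must be added.
So 6 − 5 = 1 new nodes.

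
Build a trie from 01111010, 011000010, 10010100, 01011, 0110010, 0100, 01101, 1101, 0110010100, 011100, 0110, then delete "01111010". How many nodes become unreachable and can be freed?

Walk "01111010" from the leaf back toward the root, removing each node that no remaining word uses.
The suffix "1010" (4 nodes) is used only by "01111010"; the node for "0111" still has the child "0", so pruning stops there.
Nodes removed: 4

4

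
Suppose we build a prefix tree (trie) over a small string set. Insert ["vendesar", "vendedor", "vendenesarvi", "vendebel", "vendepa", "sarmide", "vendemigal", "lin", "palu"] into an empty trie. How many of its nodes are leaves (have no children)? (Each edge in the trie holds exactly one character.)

9

Leaves are exactly the stored words that no other stored word extends.
Those words: "lin", "palu", "sarmide", "vendebel", "vendedor", "vendemigal", "vendenesarvi", "vendepa", "vendesar"
Leaf count: 9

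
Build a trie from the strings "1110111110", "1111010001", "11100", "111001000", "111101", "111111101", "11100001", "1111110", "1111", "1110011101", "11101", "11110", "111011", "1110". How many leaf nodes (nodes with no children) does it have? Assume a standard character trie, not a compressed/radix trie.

7

Leaves are exactly the stored words that no other stored word extends.
Those words: "11100001", "111001000", "1110011101", "1110111110", "1111010001", "1111110", "111111101"
Leaf count: 7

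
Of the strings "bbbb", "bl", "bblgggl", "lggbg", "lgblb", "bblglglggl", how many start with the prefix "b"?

Filter for entries beginning with "b":
Matches: "bbbb", "bblgggl", "bblglglggl", "bl"
Count: 4

4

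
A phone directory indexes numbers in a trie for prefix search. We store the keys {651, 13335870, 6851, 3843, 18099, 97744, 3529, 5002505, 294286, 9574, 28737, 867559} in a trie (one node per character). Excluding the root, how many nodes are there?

56

Count nodes per top-level branch (shared prefixes stored once):
  '1'-branch (13335870, 18099): 12 nodes
  '2'-branch (28737, 294286): 10 nodes
  '3'-branch (3529, 3843): 7 nodes
  '5'-branch (5002505): 7 nodes
  '6'-branch (651, 6851): 6 nodes
  '8'-branch (867559): 6 nodes
  '9'-branch (9574, 97744): 8 nodes
Sum: 56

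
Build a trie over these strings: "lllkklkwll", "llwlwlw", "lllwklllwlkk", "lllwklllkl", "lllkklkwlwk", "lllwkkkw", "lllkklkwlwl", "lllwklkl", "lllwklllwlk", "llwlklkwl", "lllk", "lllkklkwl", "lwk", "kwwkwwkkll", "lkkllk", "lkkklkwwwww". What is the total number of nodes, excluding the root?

Trace insertions, counting only characters that open a new branch:
  "lllkklkwll" → 10 new (l, l, l, k, k, l, k, w, l, l)
  "llwlwlw" → prefix "ll" already present; 5 new (w, l, w, l, w)
  "lllwklllwlkk" → prefix "lll" already present; 9 new (w, k, l, l, l, w, l, k, k)
  "lllwklllkl" → prefix "lllwklll" already present; 2 new (k, l)
  "lllkklkwlwk" → prefix "lllkklkwl" already present; 2 new (w, k)
  "lllwkkkw" → prefix "lllwk" already present; 3 new (k, k, w)
  "lllkklkwlwl" → prefix "lllkklkwlw" already present; 1 new (l)
  "lllwklkl" → prefix "lllwkl" already present; 2 new (k, l)
  "lllwklllwlk" → prefix "lllwklllwlk" already present; 0 new (none)
  "llwlklkwl" → prefix "llwl" already present; 5 new (k, l, k, w, l)
  "lllk" → prefix "lllk" already present; 0 new (none)
  "lllkklkwl" → prefix "lllkklkwl" already present; 0 new (none)
  "lwk" → prefix "l" already present; 2 new (w, k)
  "kwwkwwkkll" → 10 new (k, w, w, k, w, w, k, k, l, l)
  "lkkllk" → prefix "l" already present; 5 new (k, k, l, l, k)
  "lkkklkwwwww" → prefix "lkk" already present; 8 new (k, l, k, w, w, w, w, w)
Total nodes = 10 + 5 + 9 + 2 + 2 + 3 + 1 + 2 + 0 + 5 + 0 + 0 + 2 + 10 + 5 + 8 = 64

64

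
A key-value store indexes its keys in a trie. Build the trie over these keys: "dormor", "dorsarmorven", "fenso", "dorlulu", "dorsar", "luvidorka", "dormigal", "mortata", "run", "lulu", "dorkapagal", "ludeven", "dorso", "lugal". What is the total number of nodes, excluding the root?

65

For each word, the new-node count is its length minus the longest prefix already in the trie:
  "dormor" → 6 new (d, o, r, m, o, r)
  "dorsarmorven" → prefix "dor" already present; 9 new (s, a, r, m, o, r, v, e, n)
  "fenso" → 5 new (f, e, n, s, o)
  "dorlulu" → prefix "dor" already present; 4 new (l, u, l, u)
  "dorsar" → prefix "dorsar" already present; 0 new (none)
  "luvidorka" → 9 new (l, u, v, i, d, o, r, k, a)
  "dormigal" → prefix "dorm" already present; 4 new (i, g, a, l)
  "mortata" → 7 new (m, o, r, t, a, t, a)
  "run" → 3 new (r, u, n)
  "lulu" → prefix "lu" already present; 2 new (l, u)
  "dorkapagal" → prefix "dor" already present; 7 new (k, a, p, a, g, a, l)
  "ludeven" → prefix "lu" already present; 5 new (d, e, v, e, n)
  "dorso" → prefix "dors" already present; 1 new (o)
  "lugal" → prefix "lu" already present; 3 new (g, a, l)
Total nodes = 6 + 9 + 5 + 4 + 0 + 9 + 4 + 7 + 3 + 2 + 7 + 5 + 1 + 3 = 65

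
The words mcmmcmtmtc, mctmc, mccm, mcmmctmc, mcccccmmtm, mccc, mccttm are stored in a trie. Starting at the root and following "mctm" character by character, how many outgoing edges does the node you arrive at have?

1

The children of the "mctm" node are the distinct next characters among strings starting with "mctm".
Distinct next characters after "mctm": c.
That node has 1 child edge.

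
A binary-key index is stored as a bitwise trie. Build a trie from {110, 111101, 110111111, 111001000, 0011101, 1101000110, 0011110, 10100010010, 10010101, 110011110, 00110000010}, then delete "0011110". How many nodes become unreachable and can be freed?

After clearing the end-marker at "0011110", prune upward until reaching a node still needed by another word.
The suffix "10" (2 nodes) is used only by "0011110"; the node for "00111" still has the child "0", so pruning stops there.
Nodes removed: 2

2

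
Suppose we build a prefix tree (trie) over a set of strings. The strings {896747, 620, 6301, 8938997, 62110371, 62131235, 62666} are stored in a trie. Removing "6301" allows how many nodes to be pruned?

3

After clearing the end-marker at "6301", prune upward until reaching a node still needed by another word.
The suffix "301" (3 nodes) is used only by "6301"; the node for "6" still has the child "2", so pruning stops there.
Nodes removed: 3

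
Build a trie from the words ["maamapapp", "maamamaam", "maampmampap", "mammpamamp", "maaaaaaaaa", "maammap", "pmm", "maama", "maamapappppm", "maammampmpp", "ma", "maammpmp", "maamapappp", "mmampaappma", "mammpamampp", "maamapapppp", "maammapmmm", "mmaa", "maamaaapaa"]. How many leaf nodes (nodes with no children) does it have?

12

Leaves are exactly the stored words that no other stored word extends.
Those words: "maaaaaaaaa", "maamaaapaa", "maamamaam", "maamapappppm", "maammampmpp", "maammapmmm", "maammpmp", "maampmampap", "mammpamampp", "mmaa", "mmampaappma", "pmm"
Leaf count: 12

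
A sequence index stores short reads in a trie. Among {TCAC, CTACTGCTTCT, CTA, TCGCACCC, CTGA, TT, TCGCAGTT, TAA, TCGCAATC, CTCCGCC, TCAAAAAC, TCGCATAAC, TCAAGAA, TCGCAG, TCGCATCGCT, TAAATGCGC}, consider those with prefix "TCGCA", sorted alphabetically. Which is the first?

Words with prefix "TCGCA", in lexicographic order: "TCGCAATC", "TCGCACCC", "TCGCAG", "TCGCAGTT", "TCGCATAAC", "TCGCATCGCT"
Position 1: TCGCAATC

TCGCAATC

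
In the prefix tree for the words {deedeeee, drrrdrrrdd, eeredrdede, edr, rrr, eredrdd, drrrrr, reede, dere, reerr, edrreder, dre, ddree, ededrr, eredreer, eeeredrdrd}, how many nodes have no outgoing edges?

15

A leaf is a node with no children — equivalently, the end of a word that is not a proper prefix of any other stored word.
Those words: "ddree", "deedeeee", "dere", "dre", "drrrdrrrdd", "drrrrr", "ededrr", "edrreder", "eeeredrdrd", "eeredrdede", "eredrdd", "eredreer", "reede", "reerr", "rrr"
Leaf count: 15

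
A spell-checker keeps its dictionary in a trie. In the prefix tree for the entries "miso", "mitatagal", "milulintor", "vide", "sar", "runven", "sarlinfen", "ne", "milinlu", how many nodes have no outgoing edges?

Leaves are exactly the stored words that no other stored word extends.
Those words: "milinlu", "milulintor", "miso", "mitatagal", "ne", "runven", "sarlinfen", "vide"
Leaf count: 8

8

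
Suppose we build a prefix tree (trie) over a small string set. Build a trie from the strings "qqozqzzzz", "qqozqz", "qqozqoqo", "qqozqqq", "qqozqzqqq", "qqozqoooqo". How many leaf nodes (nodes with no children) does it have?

5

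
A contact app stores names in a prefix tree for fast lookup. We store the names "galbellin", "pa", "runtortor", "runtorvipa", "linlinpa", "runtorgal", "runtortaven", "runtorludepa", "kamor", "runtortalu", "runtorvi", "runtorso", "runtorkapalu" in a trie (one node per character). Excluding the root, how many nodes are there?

60

Trace insertions, counting only characters that open a new branch:
  "galbellin" → 9 new (g, a, l, b, e, l, l, i, n)
  "pa" → 2 new (p, a)
  "runtortor" → 9 new (r, u, n, t, o, r, t, o, r)
  "runtorvipa" → prefix "runtor" already present; 4 new (v, i, p, a)
  "linlinpa" → 8 new (l, i, n, l, i, n, p, a)
  "runtorgal" → prefix "runtor" already present; 3 new (g, a, l)
  "runtortaven" → prefix "runtort" already present; 4 new (a, v, e, n)
  "runtorludepa" → prefix "runtor" already present; 6 new (l, u, d, e, p, a)
  "kamor" → 5 new (k, a, m, o, r)
  "runtortalu" → prefix "runtorta" already present; 2 new (l, u)
  "runtorvi" → prefix "runtorvi" already present; 0 new (none)
  "runtorso" → prefix "runtor" already present; 2 new (s, o)
  "runtorkapalu" → prefix "runtor" already present; 6 new (k, a, p, a, l, u)
Total nodes = 9 + 2 + 9 + 4 + 8 + 3 + 4 + 6 + 5 + 2 + 0 + 2 + 6 = 60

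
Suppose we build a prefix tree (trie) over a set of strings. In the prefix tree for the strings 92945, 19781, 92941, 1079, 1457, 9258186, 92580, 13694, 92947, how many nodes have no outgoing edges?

Leaves are exactly the stored words that no other stored word extends.
Those words: "1079", "13694", "1457", "19781", "92580", "9258186", "92941", "92945", "92947"
Leaf count: 9

9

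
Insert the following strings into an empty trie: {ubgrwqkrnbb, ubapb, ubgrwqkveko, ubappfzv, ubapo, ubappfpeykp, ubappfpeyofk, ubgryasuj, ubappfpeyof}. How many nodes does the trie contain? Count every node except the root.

For each word, the new-node count is its length minus the longest prefix already in the trie:
  "ubgrwqkrnbb" → 11 new (u, b, g, r, w, q, k, r, n, b, b)
  "ubapb" → prefix "ub" already present; 3 new (a, p, b)
  "ubgrwqkveko" → prefix "ubgrwqk" already present; 4 new (v, e, k, o)
  "ubappfzv" → prefix "ubap" already present; 4 new (p, f, z, v)
  "ubapo" → prefix "ubap" already present; 1 new (o)
  "ubappfpeykp" → prefix "ubappf" already present; 5 new (p, e, y, k, p)
  "ubappfpeyofk" → prefix "ubappfpey" already present; 3 new (o, f, k)
  "ubgryasuj" → prefix "ubgr" already present; 5 new (y, a, s, u, j)
  "ubappfpeyof" → prefix "ubappfpeyof" already present; 0 new (none)
Total nodes = 11 + 3 + 4 + 4 + 1 + 5 + 3 + 5 + 0 = 36

36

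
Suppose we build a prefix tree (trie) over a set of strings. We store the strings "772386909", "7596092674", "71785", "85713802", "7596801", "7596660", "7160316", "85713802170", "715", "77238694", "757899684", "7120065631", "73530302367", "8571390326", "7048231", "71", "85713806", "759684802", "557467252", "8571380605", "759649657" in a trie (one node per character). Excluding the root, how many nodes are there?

103

Trace insertions, counting only characters that open a new branch:
  "772386909" → 9 new (7, 7, 2, 3, 8, 6, 9, 0, 9)
  "7596092674" → prefix "7" already present; 9 new (5, 9, 6, 0, 9, 2, 6, 7, 4)
  "71785" → prefix "7" already present; 4 new (1, 7, 8, 5)
  "85713802" → 8 new (8, 5, 7, 1, 3, 8, 0, 2)
  "7596801" → prefix "7596" already present; 3 new (8, 0, 1)
  "7596660" → prefix "7596" already present; 3 new (6, 6, 0)
  "7160316" → prefix "71" already present; 5 new (6, 0, 3, 1, 6)
  "85713802170" → prefix "85713802" already present; 3 new (1, 7, 0)
  "715" → prefix "71" already present; 1 new (5)
  "77238694" → prefix "7723869" already present; 1 new (4)
  "757899684" → prefix "75" already present; 7 new (7, 8, 9, 9, 6, 8, 4)
  "7120065631" → prefix "71" already present; 8 new (2, 0, 0, 6, 5, 6, 3, 1)
  "73530302367" → prefix "7" already present; 10 new (3, 5, 3, 0, 3, 0, 2, 3, 6, 7)
  "8571390326" → prefix "85713" already present; 5 new (9, 0, 3, 2, 6)
  "7048231" → prefix "7" already present; 6 new (0, 4, 8, 2, 3, 1)
  "71" → prefix "71" already present; 0 new (none)
  "85713806" → prefix "8571380" already present; 1 new (6)
  "759684802" → prefix "75968" already present; 4 new (4, 8, 0, 2)
  "557467252" → 9 new (5, 5, 7, 4, 6, 7, 2, 5, 2)
  "8571380605" → prefix "85713806" already present; 2 new (0, 5)
  "759649657" → prefix "7596" already present; 5 new (4, 9, 6, 5, 7)
Total nodes = 9 + 9 + 4 + 8 + 3 + 3 + 5 + 3 + 1 + 1 + 7 + 8 + 10 + 5 + 6 + 0 + 1 + 4 + 9 + 2 + 5 = 103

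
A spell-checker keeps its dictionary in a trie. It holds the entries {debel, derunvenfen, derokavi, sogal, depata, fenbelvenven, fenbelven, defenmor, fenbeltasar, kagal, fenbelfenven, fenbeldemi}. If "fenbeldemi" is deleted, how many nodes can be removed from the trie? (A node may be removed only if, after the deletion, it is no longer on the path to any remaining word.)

4

A node on "fenbeldemi"'s path can go only if nothing else ends at it or branches off below it.
The suffix "demi" (4 nodes) is used only by "fenbeldemi"; the node for "fenbel" still has the child "v", so pruning stops there.
Nodes removed: 4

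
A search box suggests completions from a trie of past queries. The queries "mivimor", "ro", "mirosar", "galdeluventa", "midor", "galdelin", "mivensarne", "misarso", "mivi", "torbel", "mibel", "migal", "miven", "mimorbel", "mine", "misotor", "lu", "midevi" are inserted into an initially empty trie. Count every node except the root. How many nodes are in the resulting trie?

72

Count nodes per top-level branch (shared prefixes stored once):
  'g'-branch (galdelin, galdeluventa): 14 nodes
  'l'-branch (lu): 2 nodes
  'm'-branch (mibel, midevi, midor, migal, mimorbel, mine, mirosar, misarso, misotor, miven, mivensarne, mivi, mivimor): 48 nodes
  'r'-branch (ro): 2 nodes
  't'-branch (torbel): 6 nodes
Sum: 72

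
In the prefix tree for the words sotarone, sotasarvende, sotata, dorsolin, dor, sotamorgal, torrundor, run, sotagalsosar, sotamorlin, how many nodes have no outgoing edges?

9

A leaf is a node with no children — equivalently, the end of a word that is not a proper prefix of any other stored word.
Those words: "dorsolin", "run", "sotagalsosar", "sotamorgal", "sotamorlin", "sotarone", "sotasarvende", "sotata", "torrundor"
Leaf count: 9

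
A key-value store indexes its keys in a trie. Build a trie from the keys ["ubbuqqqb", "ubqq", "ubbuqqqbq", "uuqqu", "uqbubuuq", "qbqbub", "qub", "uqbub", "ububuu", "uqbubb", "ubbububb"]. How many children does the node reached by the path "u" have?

3

Follow the path "u" to its node, then look at its outgoing edges.
Characters that immediately follow "u" among the stored strings: {b, q, u}.
That node has 3 child edges.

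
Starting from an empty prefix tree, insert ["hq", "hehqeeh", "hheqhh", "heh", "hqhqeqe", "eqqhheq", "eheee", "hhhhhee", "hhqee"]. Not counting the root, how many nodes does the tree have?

For each word, the new-node count is its length minus the longest prefix already in the trie:
  "hq" → 2 new (h, q)
  "hehqeeh" → prefix "h" already present; 6 new (e, h, q, e, e, h)
  "hheqhh" → prefix "h" already present; 5 new (h, e, q, h, h)
  "heh" → prefix "heh" already present; 0 new (none)
  "hqhqeqe" → prefix "hq" already present; 5 new (h, q, e, q, e)
  "eqqhheq" → 7 new (e, q, q, h, h, e, q)
  "eheee" → prefix "e" already present; 4 new (h, e, e, e)
  "hhhhhee" → prefix "hh" already present; 5 new (h, h, h, e, e)
  "hhqee" → prefix "hh" already present; 3 new (q, e, e)
Total nodes = 2 + 6 + 5 + 0 + 5 + 7 + 4 + 5 + 3 = 37

37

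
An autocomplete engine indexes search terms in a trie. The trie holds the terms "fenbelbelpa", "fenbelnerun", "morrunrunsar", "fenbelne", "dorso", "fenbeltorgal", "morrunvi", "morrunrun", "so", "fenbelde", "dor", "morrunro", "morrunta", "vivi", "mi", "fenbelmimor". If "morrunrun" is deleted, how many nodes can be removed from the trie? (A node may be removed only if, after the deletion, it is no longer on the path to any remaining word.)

After clearing the end-marker at "morrunrun", prune upward until reaching a node still needed by another word.
Every node on "morrunrun" is still needed (e.g. by "morrunrunsar"), so nothing is freed.
Nodes removed: 0

0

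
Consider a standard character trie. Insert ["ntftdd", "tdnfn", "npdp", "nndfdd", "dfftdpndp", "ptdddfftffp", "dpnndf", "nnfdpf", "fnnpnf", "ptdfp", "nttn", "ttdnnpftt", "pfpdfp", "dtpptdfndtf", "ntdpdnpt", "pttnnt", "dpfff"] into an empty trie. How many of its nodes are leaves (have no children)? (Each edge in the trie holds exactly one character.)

A leaf is a node with no children — equivalently, the end of a word that is not a proper prefix of any other stored word.
Those words: "dfftdpndp", "dpfff", "dpnndf", "dtpptdfndtf", "fnnpnf", "nndfdd", "nnfdpf", "npdp", "ntdpdnpt", "ntftdd", "nttn", "pfpdfp", "ptdddfftffp", "ptdfp", "pttnnt", "tdnfn", "ttdnnpftt"
Leaf count: 17

17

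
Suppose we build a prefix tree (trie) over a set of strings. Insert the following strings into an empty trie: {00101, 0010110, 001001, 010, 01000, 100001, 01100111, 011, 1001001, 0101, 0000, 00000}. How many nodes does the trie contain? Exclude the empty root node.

33

For each word, the new-node count is its length minus the longest prefix already in the trie:
  "00101" → 5 new (0, 0, 1, 0, 1)
  "0010110" → prefix "00101" already present; 2 new (1, 0)
  "001001" → prefix "0010" already present; 2 new (0, 1)
  "010" → prefix "0" already present; 2 new (1, 0)
  "01000" → prefix "010" already present; 2 new (0, 0)
  "100001" → 6 new (1, 0, 0, 0, 0, 1)
  "01100111" → prefix "01" already present; 6 new (1, 0, 0, 1, 1, 1)
  "011" → prefix "011" already present; 0 new (none)
  "1001001" → prefix "100" already present; 4 new (1, 0, 0, 1)
  "0101" → prefix "010" already present; 1 new (1)
  "0000" → prefix "00" already present; 2 new (0, 0)
  "00000" → prefix "0000" already present; 1 new (0)
Total nodes = 5 + 2 + 2 + 2 + 2 + 6 + 6 + 0 + 4 + 1 + 2 + 1 = 33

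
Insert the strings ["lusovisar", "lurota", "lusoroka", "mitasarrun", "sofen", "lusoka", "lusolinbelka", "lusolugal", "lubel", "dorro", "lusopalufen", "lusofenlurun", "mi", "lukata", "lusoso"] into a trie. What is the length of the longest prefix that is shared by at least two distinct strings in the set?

5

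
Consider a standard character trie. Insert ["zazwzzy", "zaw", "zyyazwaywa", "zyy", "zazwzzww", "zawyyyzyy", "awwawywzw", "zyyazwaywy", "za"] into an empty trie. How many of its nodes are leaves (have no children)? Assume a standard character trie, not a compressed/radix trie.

Leaves are exactly the stored words that no other stored word extends.
Those words: "awwawywzw", "zawyyyzyy", "zazwzzww", "zazwzzy", "zyyazwaywa", "zyyazwaywy"
Leaf count: 6

6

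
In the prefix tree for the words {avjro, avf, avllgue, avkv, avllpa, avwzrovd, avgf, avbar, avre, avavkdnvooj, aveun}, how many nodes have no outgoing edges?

A leaf is a node with no children — equivalently, the end of a word that is not a proper prefix of any other stored word.
Those words: "avavkdnvooj", "avbar", "aveun", "avf", "avgf", "avjro", "avkv", "avllgue", "avllpa", "avre", "avwzrovd"
Leaf count: 11

11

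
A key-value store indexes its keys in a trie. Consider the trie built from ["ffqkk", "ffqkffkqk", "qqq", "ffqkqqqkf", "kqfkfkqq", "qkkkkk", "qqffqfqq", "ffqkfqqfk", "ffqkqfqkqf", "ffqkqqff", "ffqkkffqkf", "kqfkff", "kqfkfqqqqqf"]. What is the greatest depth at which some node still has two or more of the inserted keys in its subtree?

6

Look for the deepest trie node that still has at least two words in its subtree.
"ffqkqqff" and "ffqkqqqkf" agree on "ffqkqq" (6 characters) before diverging; nothing deeper is shared.
Longest shared-prefix length: 6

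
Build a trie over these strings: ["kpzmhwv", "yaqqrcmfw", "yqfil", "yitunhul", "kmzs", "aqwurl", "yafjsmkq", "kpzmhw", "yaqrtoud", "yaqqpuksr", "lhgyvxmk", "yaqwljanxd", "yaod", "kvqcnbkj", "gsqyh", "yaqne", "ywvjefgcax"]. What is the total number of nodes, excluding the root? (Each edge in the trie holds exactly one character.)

For each word, the new-node count is its length minus the longest prefix already in the trie:
  "kpzmhwv" → 7 new (k, p, z, m, h, w, v)
  "yaqqrcmfw" → 9 new (y, a, q, q, r, c, m, f, w)
  "yqfil" → prefix "y" already present; 4 new (q, f, i, l)
  "yitunhul" → prefix "y" already present; 7 new (i, t, u, n, h, u, l)
  "kmzs" → prefix "k" already present; 3 new (m, z, s)
  "aqwurl" → 6 new (a, q, w, u, r, l)
  "yafjsmkq" → prefix "ya" already present; 6 new (f, j, s, m, k, q)
  "kpzmhw" → prefix "kpzmhw" already present; 0 new (none)
  "yaqrtoud" → prefix "yaq" already present; 5 new (r, t, o, u, d)
  "yaqqpuksr" → prefix "yaqq" already present; 5 new (p, u, k, s, r)
  "lhgyvxmk" → 8 new (l, h, g, y, v, x, m, k)
  "yaqwljanxd" → prefix "yaq" already present; 7 new (w, l, j, a, n, x, d)
  "yaod" → prefix "ya" already present; 2 new (o, d)
  "kvqcnbkj" → prefix "k" already present; 7 new (v, q, c, n, b, k, j)
  "gsqyh" → 5 new (g, s, q, y, h)
  "yaqne" → prefix "yaq" already present; 2 new (n, e)
  "ywvjefgcax" → prefix "y" already present; 9 new (w, v, j, e, f, g, c, a, x)
Total nodes = 7 + 9 + 4 + 7 + 3 + 6 + 6 + 0 + 5 + 5 + 8 + 7 + 2 + 7 + 5 + 2 + 9 = 92

92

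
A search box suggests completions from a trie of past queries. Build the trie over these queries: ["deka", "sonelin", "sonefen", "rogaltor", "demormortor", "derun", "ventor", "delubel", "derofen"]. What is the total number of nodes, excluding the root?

49

Trace insertions, counting only characters that open a new branch:
  "deka" → 4 new (d, e, k, a)
  "sonelin" → 7 new (s, o, n, e, l, i, n)
  "sonefen" → prefix "sone" already present; 3 new (f, e, n)
  "rogaltor" → 8 new (r, o, g, a, l, t, o, r)
  "demormortor" → prefix "de" already present; 9 new (m, o, r, m, o, r, t, o, r)
  "derun" → prefix "de" already present; 3 new (r, u, n)
  "ventor" → 6 new (v, e, n, t, o, r)
  "delubel" → prefix "de" already present; 5 new (l, u, b, e, l)
  "derofen" → prefix "der" already present; 4 new (o, f, e, n)
Total nodes = 4 + 7 + 3 + 8 + 9 + 3 + 6 + 5 + 4 = 49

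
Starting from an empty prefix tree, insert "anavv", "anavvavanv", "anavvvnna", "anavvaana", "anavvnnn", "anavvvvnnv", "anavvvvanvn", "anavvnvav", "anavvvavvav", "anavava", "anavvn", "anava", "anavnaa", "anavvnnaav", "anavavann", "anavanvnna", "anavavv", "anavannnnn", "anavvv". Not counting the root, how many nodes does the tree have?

For each word, the new-node count is its length minus the longest prefix already in the trie:
  "anavv" → 5 new (a, n, a, v, v)
  "anavvavanv" → prefix "anavv" already present; 5 new (a, v, a, n, v)
  "anavvvnna" → prefix "anavv" already present; 4 new (v, n, n, a)
  "anavvaana" → prefix "anavva" already present; 3 new (a, n, a)
  "anavvnnn" → prefix "anavv" already present; 3 new (n, n, n)
  "anavvvvnnv" → prefix "anavvv" already present; 4 new (v, n, n, v)
  "anavvvvanvn" → prefix "anavvvv" already present; 4 new (a, n, v, n)
  "anavvnvav" → prefix "anavvn" already present; 3 new (v, a, v)
  "anavvvavvav" → prefix "anavvv" already present; 5 new (a, v, v, a, v)
  "anavava" → prefix "anav" already present; 3 new (a, v, a)
  "anavvn" → prefix "anavvn" already present; 0 new (none)
  "anava" → prefix "anava" already present; 0 new (none)
  "anavnaa" → prefix "anav" already present; 3 new (n, a, a)
  "anavvnnaav" → prefix "anavvnn" already present; 3 new (a, a, v)
  "anavavann" → prefix "anavava" already present; 2 new (n, n)
  "anavanvnna" → prefix "anava" already present; 5 new (n, v, n, n, a)
  "anavavv" → prefix "anavav" already present; 1 new (v)
  "anavannnnn" → prefix "anavan" already present; 4 new (n, n, n, n)
  "anavvv" → prefix "anavvv" already present; 0 new (none)
Total nodes = 5 + 5 + 4 + 3 + 3 + 4 + 4 + 3 + 5 + 3 + 0 + 0 + 3 + 3 + 2 + 5 + 1 + 4 + 0 = 57

57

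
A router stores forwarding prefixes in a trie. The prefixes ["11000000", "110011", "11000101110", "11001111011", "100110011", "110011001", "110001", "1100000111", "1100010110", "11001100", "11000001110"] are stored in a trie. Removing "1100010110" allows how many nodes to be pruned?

Walk "1100010110" from the leaf back toward the root, removing each node that no remaining word uses.
The suffix "0" (1 node) is used only by "1100010110"; the node for "110001011" still has the child "1", so pruning stops there.
Nodes removed: 1

1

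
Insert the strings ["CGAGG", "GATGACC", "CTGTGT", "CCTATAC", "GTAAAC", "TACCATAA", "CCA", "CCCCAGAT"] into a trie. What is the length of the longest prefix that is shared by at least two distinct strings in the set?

2

Equivalently: take the maximum, over all pairs, of their longest common prefix length.
e.g. "CCA" and "CCCCAGAT" share the prefix "CC" of length 2; no pair shares a longer one.
Longest shared-prefix length: 2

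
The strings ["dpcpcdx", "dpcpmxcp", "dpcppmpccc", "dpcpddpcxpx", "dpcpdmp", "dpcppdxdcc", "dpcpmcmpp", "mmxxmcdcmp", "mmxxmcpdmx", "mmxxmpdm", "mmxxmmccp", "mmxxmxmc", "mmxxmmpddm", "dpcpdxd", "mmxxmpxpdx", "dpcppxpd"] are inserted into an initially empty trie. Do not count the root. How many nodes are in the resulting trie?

72

For each word, the new-node count is its length minus the longest prefix already in the trie:
  "dpcpcdx" → 7 new (d, p, c, p, c, d, x)
  "dpcpmxcp" → prefix "dpcp" already present; 4 new (m, x, c, p)
  "dpcppmpccc" → prefix "dpcp" already present; 6 new (p, m, p, c, c, c)
  "dpcpddpcxpx" → prefix "dpcp" already present; 7 new (d, d, p, c, x, p, x)
  "dpcpdmp" → prefix "dpcpd" already present; 2 new (m, p)
  "dpcppdxdcc" → prefix "dpcpp" already present; 5 new (d, x, d, c, c)
  "dpcpmcmpp" → prefix "dpcpm" already present; 4 new (c, m, p, p)
  "mmxxmcdcmp" → 10 new (m, m, x, x, m, c, d, c, m, p)
  "mmxxmcpdmx" → prefix "mmxxmc" already present; 4 new (p, d, m, x)
  "mmxxmpdm" → prefix "mmxxm" already present; 3 new (p, d, m)
  "mmxxmmccp" → prefix "mmxxm" already present; 4 new (m, c, c, p)
  "mmxxmxmc" → prefix "mmxxm" already present; 3 new (x, m, c)
  "mmxxmmpddm" → prefix "mmxxmm" already present; 4 new (p, d, d, m)
  "dpcpdxd" → prefix "dpcpd" already present; 2 new (x, d)
  "mmxxmpxpdx" → prefix "mmxxmp" already present; 4 new (x, p, d, x)
  "dpcppxpd" → prefix "dpcpp" already present; 3 new (x, p, d)
Total nodes = 7 + 4 + 6 + 7 + 2 + 5 + 4 + 10 + 4 + 3 + 4 + 3 + 4 + 2 + 4 + 3 = 72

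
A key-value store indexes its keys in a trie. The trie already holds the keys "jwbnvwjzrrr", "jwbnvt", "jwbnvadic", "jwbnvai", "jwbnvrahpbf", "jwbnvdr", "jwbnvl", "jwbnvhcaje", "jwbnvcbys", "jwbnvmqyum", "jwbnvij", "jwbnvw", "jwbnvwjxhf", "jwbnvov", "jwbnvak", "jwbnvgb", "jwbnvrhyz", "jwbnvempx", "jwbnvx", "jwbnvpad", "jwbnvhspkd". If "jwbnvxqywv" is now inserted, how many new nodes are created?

4

Walking "jwbnvxqywv" from the root, the first 6 characters ("jwbnvx") follow existing edges; "q" is the first miss.
New nodes needed: |"jwbnvxqywv"| − 6 = 10 − 6 = 4.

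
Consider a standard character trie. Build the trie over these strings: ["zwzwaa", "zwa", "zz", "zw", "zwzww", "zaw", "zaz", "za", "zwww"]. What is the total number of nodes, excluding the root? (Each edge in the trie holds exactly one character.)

Trace insertions, counting only characters that open a new branch:
  "zwzwaa" → 6 new (z, w, z, w, a, a)
  "zwa" → prefix "zw" already present; 1 new (a)
  "zz" → prefix "z" already present; 1 new (z)
  "zw" → prefix "zw" already present; 0 new (none)
  "zwzww" → prefix "zwzw" already present; 1 new (w)
  "zaw" → prefix "z" already present; 2 new (a, w)
  "zaz" → prefix "za" already present; 1 new (z)
  "za" → prefix "za" already present; 0 new (none)
  "zwww" → prefix "zw" already present; 2 new (w, w)
Total nodes = 6 + 1 + 1 + 0 + 1 + 2 + 1 + 0 + 2 = 14

14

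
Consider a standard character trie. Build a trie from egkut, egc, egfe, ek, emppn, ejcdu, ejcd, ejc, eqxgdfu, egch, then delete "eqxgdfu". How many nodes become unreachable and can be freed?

6

After clearing the end-marker at "eqxgdfu", prune upward until reaching a node still needed by another word.
The suffix "qxgdfu" (6 nodes) is used only by "eqxgdfu"; the node for "e" still has the child "g", so pruning stops there.
Nodes removed: 6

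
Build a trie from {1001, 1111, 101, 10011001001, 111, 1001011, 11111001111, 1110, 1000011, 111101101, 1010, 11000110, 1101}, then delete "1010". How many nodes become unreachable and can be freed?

Walk "1010" from the leaf back toward the root, removing each node that no remaining word uses.
The suffix "0" (1 node) is used only by "1010"; "101" is itself a stored word, so pruning stops there.
Nodes removed: 1

1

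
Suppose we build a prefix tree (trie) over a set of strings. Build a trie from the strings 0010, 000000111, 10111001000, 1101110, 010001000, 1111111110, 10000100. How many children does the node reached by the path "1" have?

2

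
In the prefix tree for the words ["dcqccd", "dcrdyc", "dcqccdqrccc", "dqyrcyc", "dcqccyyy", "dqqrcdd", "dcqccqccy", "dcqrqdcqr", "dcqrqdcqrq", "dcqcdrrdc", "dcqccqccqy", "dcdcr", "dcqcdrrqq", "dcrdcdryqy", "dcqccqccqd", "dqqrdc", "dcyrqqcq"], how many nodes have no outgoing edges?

15

Leaves are exactly the stored words that no other stored word extends.
Those words: "dcdcr", "dcqccdqrccc", "dcqccqccqd", "dcqccqccqy", "dcqccqccy", "dcqccyyy", "dcqcdrrdc", "dcqcdrrqq", "dcqrqdcqrq", "dcrdcdryqy", "dcrdyc", "dcyrqqcq", "dqqrcdd", "dqqrdc", "dqyrcyc"
Leaf count: 15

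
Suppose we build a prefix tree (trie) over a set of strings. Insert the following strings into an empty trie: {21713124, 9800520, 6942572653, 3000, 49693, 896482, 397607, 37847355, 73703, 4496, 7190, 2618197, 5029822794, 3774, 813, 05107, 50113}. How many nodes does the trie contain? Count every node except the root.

91

Trace insertions, counting only characters that open a new branch:
  "21713124" → 8 new (2, 1, 7, 1, 3, 1, 2, 4)
  "9800520" → 7 new (9, 8, 0, 0, 5, 2, 0)
  "6942572653" → 10 new (6, 9, 4, 2, 5, 7, 2, 6, 5, 3)
  "3000" → 4 new (3, 0, 0, 0)
  "49693" → 5 new (4, 9, 6, 9, 3)
  "896482" → 6 new (8, 9, 6, 4, 8, 2)
  "397607" → prefix "3" already present; 5 new (9, 7, 6, 0, 7)
  "37847355" → prefix "3" already present; 7 new (7, 8, 4, 7, 3, 5, 5)
  "73703" → 5 new (7, 3, 7, 0, 3)
  "4496" → prefix "4" already present; 3 new (4, 9, 6)
  "7190" → prefix "7" already present; 3 new (1, 9, 0)
  "2618197" → prefix "2" already present; 6 new (6, 1, 8, 1, 9, 7)
  "5029822794" → 10 new (5, 0, 2, 9, 8, 2, 2, 7, 9, 4)
  "3774" → prefix "37" already present; 2 new (7, 4)
  "813" → prefix "8" already present; 2 new (1, 3)
  "05107" → 5 new (0, 5, 1, 0, 7)
  "50113" → prefix "50" already present; 3 new (1, 1, 3)
Total nodes = 8 + 7 + 10 + 4 + 5 + 6 + 5 + 7 + 5 + 3 + 3 + 6 + 10 + 2 + 2 + 5 + 3 = 91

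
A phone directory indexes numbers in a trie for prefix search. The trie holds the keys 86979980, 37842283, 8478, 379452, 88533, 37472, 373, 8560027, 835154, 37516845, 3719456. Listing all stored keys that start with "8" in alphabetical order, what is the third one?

Filter for "8…" and sort: "835154", "8478", "8560027", "86979980", "88533"
Position 3: 8560027

8560027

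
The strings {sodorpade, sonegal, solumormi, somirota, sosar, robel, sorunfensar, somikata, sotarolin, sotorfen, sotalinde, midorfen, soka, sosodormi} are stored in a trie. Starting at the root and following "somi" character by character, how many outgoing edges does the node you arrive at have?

Follow the path "somi" to its node, then look at its outgoing edges.
Distinct next characters after "somi": k, r.
That node has 2 child edges.

2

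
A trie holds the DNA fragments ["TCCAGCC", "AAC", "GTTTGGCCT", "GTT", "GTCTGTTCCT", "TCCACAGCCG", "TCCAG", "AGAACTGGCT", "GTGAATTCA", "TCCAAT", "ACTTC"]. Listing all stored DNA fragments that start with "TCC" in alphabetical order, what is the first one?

TCCAAT

DFS of the "TCC" subtree visits, in order: "TCCAAT", "TCCACAGCCG", "TCCAG", "TCCAGCC"
The 1st is TCCAAT.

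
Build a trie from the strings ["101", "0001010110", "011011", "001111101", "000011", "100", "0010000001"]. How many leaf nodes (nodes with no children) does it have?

7

Leaves are exactly the stored words that no other stored word extends.
Those words: "000011", "0001010110", "0010000001", "001111101", "011011", "100", "101"
Leaf count: 7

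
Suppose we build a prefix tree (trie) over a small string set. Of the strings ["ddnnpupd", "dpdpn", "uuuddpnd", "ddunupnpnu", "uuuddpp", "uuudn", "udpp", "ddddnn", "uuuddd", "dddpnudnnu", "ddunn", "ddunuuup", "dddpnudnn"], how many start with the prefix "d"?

Traverse to the node for "d", then collect every word in that subtree.
Words under "d": ddddnn, dddpnudnn, dddpnudnnu, ddnnpupd, ddunn, ddunupnpnu, ddunuuup, dpdpn
Count: 8

8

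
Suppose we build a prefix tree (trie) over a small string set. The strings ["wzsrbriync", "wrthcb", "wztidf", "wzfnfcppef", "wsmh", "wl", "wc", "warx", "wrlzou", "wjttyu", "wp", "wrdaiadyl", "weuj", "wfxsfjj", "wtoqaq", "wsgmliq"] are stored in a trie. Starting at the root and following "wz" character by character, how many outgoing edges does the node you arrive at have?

Follow the path "wz" to its node, then look at its outgoing edges.
Distinct next characters after "wz": f, s, t.
That node has 3 child edges.

3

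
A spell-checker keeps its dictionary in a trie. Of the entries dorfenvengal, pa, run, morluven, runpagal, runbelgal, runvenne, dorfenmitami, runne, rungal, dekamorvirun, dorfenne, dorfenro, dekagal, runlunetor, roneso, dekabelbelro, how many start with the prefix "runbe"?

Walk to "runbe"; the words in its subtree are exactly those with that prefix.
Matches: "runbelgal"
Count: 1

1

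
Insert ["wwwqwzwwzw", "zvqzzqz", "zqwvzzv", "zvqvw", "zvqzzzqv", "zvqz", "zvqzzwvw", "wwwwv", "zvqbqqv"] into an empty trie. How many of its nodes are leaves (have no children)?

8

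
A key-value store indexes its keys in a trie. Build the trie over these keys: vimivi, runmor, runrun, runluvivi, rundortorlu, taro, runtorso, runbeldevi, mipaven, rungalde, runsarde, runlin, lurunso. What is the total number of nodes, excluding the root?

For each word, the new-node count is its length minus the longest prefix already in the trie:
  "vimivi" → 6 new (v, i, m, i, v, i)
  "runmor" → 6 new (r, u, n, m, o, r)
  "runrun" → prefix "run" already present; 3 new (r, u, n)
  "runluvivi" → prefix "run" already present; 6 new (l, u, v, i, v, i)
  "rundortorlu" → prefix "run" already present; 8 new (d, o, r, t, o, r, l, u)
  "taro" → 4 new (t, a, r, o)
  "runtorso" → prefix "run" already present; 5 new (t, o, r, s, o)
  "runbeldevi" → prefix "run" already present; 7 new (b, e, l, d, e, v, i)
  "mipaven" → 7 new (m, i, p, a, v, e, n)
  "rungalde" → prefix "run" already present; 5 new (g, a, l, d, e)
  "runsarde" → prefix "run" already present; 5 new (s, a, r, d, e)
  "runlin" → prefix "runl" already present; 2 new (i, n)
  "lurunso" → 7 new (l, u, r, u, n, s, o)
Total nodes = 6 + 6 + 3 + 6 + 8 + 4 + 5 + 7 + 7 + 5 + 5 + 2 + 7 = 71

71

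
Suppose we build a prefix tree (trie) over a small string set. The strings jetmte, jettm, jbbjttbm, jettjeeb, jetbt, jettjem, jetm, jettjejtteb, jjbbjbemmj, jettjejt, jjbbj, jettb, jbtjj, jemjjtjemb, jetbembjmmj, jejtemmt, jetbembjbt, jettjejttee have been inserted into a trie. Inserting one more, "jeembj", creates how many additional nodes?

"je" is already a path in the trie; the remaining "embj" must be added.
So 6 − 2 = 4 new nodes.

4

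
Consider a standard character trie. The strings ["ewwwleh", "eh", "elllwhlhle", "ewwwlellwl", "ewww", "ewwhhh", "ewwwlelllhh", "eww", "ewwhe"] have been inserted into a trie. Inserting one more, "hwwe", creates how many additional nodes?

4

No existing word starts with "h", so every character of "hwwe" needs a new node.
4 − 0 = 4 new nodes.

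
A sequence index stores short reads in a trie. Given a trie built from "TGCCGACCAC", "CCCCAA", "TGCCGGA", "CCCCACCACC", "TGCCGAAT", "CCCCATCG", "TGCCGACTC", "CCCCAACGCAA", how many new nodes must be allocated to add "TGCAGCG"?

"TGC" is already a path in the trie; the remaining "AGCG" must be added.
So 7 − 3 = 4 new nodes.

4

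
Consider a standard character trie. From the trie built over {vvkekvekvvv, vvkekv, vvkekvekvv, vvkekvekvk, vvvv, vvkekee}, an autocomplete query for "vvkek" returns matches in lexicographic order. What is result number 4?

DFS of the "vvkek" subtree visits, in order: "vvkekee", "vvkekv", "vvkekvekvk", "vvkekvekvv", "vvkekvekvvv"
The 4th is vvkekvekvv.

vvkekvekvv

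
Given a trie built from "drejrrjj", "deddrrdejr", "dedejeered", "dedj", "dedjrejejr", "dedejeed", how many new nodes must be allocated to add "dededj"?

Walking "dededj" from the root, the first 4 characters ("dede") follow existing edges; "d" is the first miss.
Each of the 2 remaining characters creates one node.

2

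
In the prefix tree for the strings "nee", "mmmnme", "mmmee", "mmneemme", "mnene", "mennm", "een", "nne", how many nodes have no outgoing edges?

8

A leaf is a node with no children — equivalently, the end of a word that is not a proper prefix of any other stored word.
Those words: "een", "mennm", "mmmee", "mmmnme", "mmneemme", "mnene", "nee", "nne"
Leaf count: 8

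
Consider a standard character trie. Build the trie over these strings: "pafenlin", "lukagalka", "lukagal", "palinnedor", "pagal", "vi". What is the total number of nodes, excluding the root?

For each word, the new-node count is its length minus the longest prefix already in the trie:
  "pafenlin" → 8 new (p, a, f, e, n, l, i, n)
  "lukagalka" → 9 new (l, u, k, a, g, a, l, k, a)
  "lukagal" → prefix "lukagal" already present; 0 new (none)
  "palinnedor" → prefix "pa" already present; 8 new (l, i, n, n, e, d, o, r)
  "pagal" → prefix "pa" already present; 3 new (g, a, l)
  "vi" → 2 new (v, i)
Total nodes = 8 + 9 + 0 + 8 + 3 + 2 = 30

30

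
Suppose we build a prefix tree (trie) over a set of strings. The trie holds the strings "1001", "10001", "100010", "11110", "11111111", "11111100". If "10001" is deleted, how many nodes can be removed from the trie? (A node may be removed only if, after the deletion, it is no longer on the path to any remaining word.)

0

A node on "10001"'s path can go only if nothing else ends at it or branches off below it.
Every node on "10001" is still needed (e.g. by "100010"), so nothing is freed.
Nodes removed: 0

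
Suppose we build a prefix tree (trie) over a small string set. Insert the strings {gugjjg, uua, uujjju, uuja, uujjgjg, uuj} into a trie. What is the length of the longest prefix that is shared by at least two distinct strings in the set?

4

Look for the deepest trie node that still has at least two words in its subtree.
e.g. "uujjgjg" and "uujjju" share the prefix "uujj" of length 4; no pair shares a longer one.
Longest shared-prefix length: 4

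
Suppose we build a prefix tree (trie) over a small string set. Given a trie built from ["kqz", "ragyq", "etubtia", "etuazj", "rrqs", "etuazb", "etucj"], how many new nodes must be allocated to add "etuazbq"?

1

"etuazb" is already a path in the trie; the remaining "q" must be added.
Each of the 1 remaining characters creates one node.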